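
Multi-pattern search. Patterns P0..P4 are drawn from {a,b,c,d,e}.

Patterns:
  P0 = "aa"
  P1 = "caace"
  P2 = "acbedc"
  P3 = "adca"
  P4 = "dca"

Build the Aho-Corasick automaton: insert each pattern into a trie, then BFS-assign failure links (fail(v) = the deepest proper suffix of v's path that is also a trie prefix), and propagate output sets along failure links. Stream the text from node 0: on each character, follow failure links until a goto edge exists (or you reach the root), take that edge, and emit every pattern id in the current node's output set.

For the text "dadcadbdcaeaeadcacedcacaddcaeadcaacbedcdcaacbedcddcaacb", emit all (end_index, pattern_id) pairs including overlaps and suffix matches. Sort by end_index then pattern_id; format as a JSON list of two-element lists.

Construct AC machine:
Trie (insert patterns):
  0='ε' goto a→1 c→3 d→16
  1='a' goto a→2 c→8 d→13
  2='aa' goto ·  ←P0
  3='c' goto a→4
  4='ca' goto a→5
  5='caa' goto c→6
  6='caac' goto e→7
  7='caace' goto ·  ←P1
  8='ac' goto b→9
  9='acb' goto e→10
  10='acbe' goto d→11
  11='acbed' goto c→12
  12='acbedc' goto ·  ←P2
  13='ad' goto c→14
  14='adc' goto a→15
  15='adca' goto ·  ←P3
  16='d' goto c→17
  17='dc' goto a→18
  18='dca' goto ·  ←P4

Failure links (BFS by depth):
  n1('a'): parent n0 fail=0; on 'a' 0 → fail=0;  out ∅∪∅=∅
  n3('c'): parent n0 fail=0; on 'c' 0 → fail=0;  out ∅∪∅=∅
  n16('d'): parent n0 fail=0; on 'd' 0 → fail=0;  out ∅∪∅=∅
  n2('aa'): parent n1 fail=0; on 'a' 0 → fail=1;  out {0}∪∅={0}
  n4('ca'): parent n3 fail=0; on 'a' 0 → fail=1;  out ∅∪∅=∅
  n8('ac'): parent n1 fail=0; on 'c' 0 → fail=3;  out ∅∪∅=∅
  n13('ad'): parent n1 fail=0; on 'd' 0 → fail=16;  out ∅∪∅=∅
  n17('dc'): parent n16 fail=0; on 'c' 0 → fail=3;  out ∅∪∅=∅
  n5('caa'): parent n4 fail=1; on 'a' 1 → fail=2;  out ∅∪{0}={0}
  n9('acb'): parent n8 fail=3; on 'b' 3→0 → fail=0;  out ∅∪∅=∅
  n14('adc'): parent n13 fail=16; on 'c' 16 → fail=17;  out ∅∪∅=∅
  n18('dca'): parent n17 fail=3; on 'a' 3 → fail=4;  out {4}∪∅={4}
  n6('caac'): parent n5 fail=2; on 'c' 2→1 → fail=8;  out ∅∪∅=∅
  n10('acbe'): parent n9 fail=0; on 'e' 0 → fail=0;  out ∅∪∅=∅
  n15('adca'): parent n14 fail=17; on 'a' 17 → fail=18;  out {3}∪{4}={3,4}
  n7('caace'): parent n6 fail=8; on 'e' 8→3→0 → fail=0;  out {1}∪∅={1}
  n11('acbed'): parent n10 fail=0; on 'd' 0 → fail=16;  out ∅∪∅=∅
  n12('acbedc'): parent n11 fail=16; on 'c' 16 → fail=17;  out {2}∪∅={2}

Run:
[0] read 'd'  n0⇒n16
[1] read 'a'  n16⇒n1 ·f
[2] read 'd'  n1⇒n13
[3] read 'c'  n13⇒n14
[4] read 'a'  n14⇒n15  emit P3@[1:4],P4@[2:4]
[5] read 'd'  n15⇒n13 ·f
[6] read 'b'  n13⇒n0 ·f
[7] read 'd'  n0⇒n16
[8] read 'c'  n16⇒n17
[9] read 'a'  n17⇒n18  emit P4@[7:9]
[10] read 'e'  n18⇒n0 ·f
[11] read 'a'  n0⇒n1
[12] read 'e'  n1⇒n0 ·f
[13] read 'a'  n0⇒n1
[14] read 'd'  n1⇒n13
[15] read 'c'  n13⇒n14
[16] read 'a'  n14⇒n15  emit P3@[13:16],P4@[14:16]
[17] read 'c'  n15⇒n8 ·f
[18] read 'e'  n8⇒n0 ·f
[19] read 'd'  n0⇒n16
[20] read 'c'  n16⇒n17
[21] read 'a'  n17⇒n18  emit P4@[19:21]
[22] read 'c'  n18⇒n8 ·f
[23] read 'a'  n8⇒n4 ·f
[24] read 'd'  n4⇒n13 ·f
[25] read 'd'  n13⇒n16 ·f
[26] read 'c'  n16⇒n17
[27] read 'a'  n17⇒n18  emit P4@[25:27]
[28] read 'e'  n18⇒n0 ·f
[29] read 'a'  n0⇒n1
[30] read 'd'  n1⇒n13
[31] read 'c'  n13⇒n14
[32] read 'a'  n14⇒n15  emit P3@[29:32],P4@[30:32]
[33] read 'a'  n15⇒n5 ·f  emit P0@[32:33]
[34] read 'c'  n5⇒n6
[35] read 'b'  n6⇒n9 ·f
[36] read 'e'  n9⇒n10
[37] read 'd'  n10⇒n11
[38] read 'c'  n11⇒n12  emit P2@[33:38]
[39] read 'd'  n12⇒n16 ·f
[40] read 'c'  n16⇒n17
[41] read 'a'  n17⇒n18  emit P4@[39:41]
[42] read 'a'  n18⇒n5 ·f  emit P0@[41:42]
[43] read 'c'  n5⇒n6
[44] read 'b'  n6⇒n9 ·f
[45] read 'e'  n9⇒n10
[46] read 'd'  n10⇒n11
[47] read 'c'  n11⇒n12  emit P2@[42:47]
[48] read 'd'  n12⇒n16 ·f
[49] read 'd'  n16⇒n16 ·f
[50] read 'c'  n16⇒n17
[51] read 'a'  n17⇒n18  emit P4@[49:51]
[52] read 'a'  n18⇒n5 ·f  emit P0@[51:52]
[53] read 'c'  n5⇒n6
[54] read 'b'  n6⇒n9 ·f

Result: [[4,3],[4,4],[9,4],[16,3],[16,4],[21,4],[27,4],[32,3],[32,4],[33,0],[38,2],[41,4],[42,0],[47,2],[51,4],[52,0]]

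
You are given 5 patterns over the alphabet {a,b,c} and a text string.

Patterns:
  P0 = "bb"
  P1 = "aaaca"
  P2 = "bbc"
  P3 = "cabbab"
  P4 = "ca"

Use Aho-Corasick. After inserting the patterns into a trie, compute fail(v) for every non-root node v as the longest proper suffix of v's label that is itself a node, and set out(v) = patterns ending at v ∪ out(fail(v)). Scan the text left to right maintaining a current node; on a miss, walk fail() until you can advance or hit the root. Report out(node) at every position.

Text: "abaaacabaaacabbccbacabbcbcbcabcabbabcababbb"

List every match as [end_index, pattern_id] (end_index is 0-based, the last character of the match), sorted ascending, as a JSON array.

Build automaton:
Trie (insert patterns):
  0='ε' goto a→3 b→1 c→9
  1='b' goto b→2
  2='bb' goto c→8  [P0 ends]
  3='a' goto a→4
  4='aa' goto a→5
  5='aaa' goto c→6
  6='aaac' goto a→7
  7='aaaca' goto ·  [P1 ends]
  8='bbc' goto ·  [P2 ends]
  9='c' goto a→10
  10='ca' goto b→11  [P4 ends]
  11='cab' goto b→12
  12='cabb' goto a→13
  13='cabba' goto b→14
  14='cabbab' goto ·  [P3 ends]

Failure links (BFS by depth):
  fail(1) 'b': from fail(0)=0 chase 'b': 0 ⇒ 0;  out=∅∪out(0)=∅
  fail(3) 'a': from fail(0)=0 chase 'a': 0 ⇒ 0;  out=∅∪out(0)=∅
  fail(9) 'c': from fail(0)=0 chase 'c': 0 ⇒ 0;  out=∅∪out(0)=∅
  fail(2) 'bb': from fail(1)=0 chase 'b': 0 ⇒ 1;  out={0}∪out(1)={0}
  fail(4) 'aa': from fail(3)=0 chase 'a': 0 ⇒ 3;  out=∅∪out(3)=∅
  fail(10) 'ca': from fail(9)=0 chase 'a': 0 ⇒ 3;  out={4}∪out(3)={4}
  fail(5) 'aaa': from fail(4)=3 chase 'a': 3 ⇒ 4;  out=∅∪out(4)=∅
  fail(8) 'bbc': from fail(2)=1 chase 'c': 1→0 ⇒ 9;  out={2}∪out(9)={2}
  fail(11) 'cab': from fail(10)=3 chase 'b': 3→0 ⇒ 1;  out=∅∪out(1)=∅
  fail(6) 'aaac': from fail(5)=4 chase 'c': 4→3→0 ⇒ 9;  out=∅∪out(9)=∅
  fail(12) 'cabb': from fail(11)=1 chase 'b': 1 ⇒ 2;  out=∅∪out(2)={0}
  fail(7) 'aaaca': from fail(6)=9 chase 'a': 9 ⇒ 10;  out={1}∪out(10)={1,4}
  fail(13) 'cabba': from fail(12)=2 chase 'a': 2→1→0 ⇒ 3;  out=∅∪out(3)=∅
  fail(14) 'cabbab': from fail(13)=3 chase 'b': 3→0 ⇒ 1;  out={3}∪out(1)={3}

Run:
[0] read 'a'  n0⇒n3
[1] read 'b'  n3⇒n1 (fail-walked)
[2] read 'a'  n1⇒n3 (fail-walked)
[3] read 'a'  n3⇒n4
[4] read 'a'  n4⇒n5
[5] read 'c'  n5⇒n6
[6] read 'a'  n6⇒n7  emit P1@[2:6],P4@[5:6]
[7] read 'b'  n7⇒n11 (fail-walked)
[8] read 'a'  n11⇒n3 (fail-walked)
[9] read 'a'  n3⇒n4
[10] read 'a'  n4⇒n5
[11] read 'c'  n5⇒n6
[12] read 'a'  n6⇒n7  emit P1@[8:12],P4@[11:12]
[13] read 'b'  n7⇒n11 (fail-walked)
[14] read 'b'  n11⇒n12  emit P0@[13:14]
[15] read 'c'  n12⇒n8 (fail-walked)  emit P2@[13:15]
[16] read 'c'  n8⇒n9 (fail-walked)
[17] read 'b'  n9⇒n1 (fail-walked)
[18] read 'a'  n1⇒n3 (fail-walked)
[19] read 'c'  n3⇒n9 (fail-walked)
[20] read 'a'  n9⇒n10  emit P4@[19:20]
[21] read 'b'  n10⇒n11
[22] read 'b'  n11⇒n12  emit P0@[21:22]
[23] read 'c'  n12⇒n8 (fail-walked)  emit P2@[21:23]
[24] read 'b'  n8⇒n1 (fail-walked)
[25] read 'c'  n1⇒n9 (fail-walked)
[26] read 'b'  n9⇒n1 (fail-walked)
[27] read 'c'  n1⇒n9 (fail-walked)
[28] read 'a'  n9⇒n10  emit P4@[27:28]
[29] read 'b'  n10⇒n11
[30] read 'c'  n11⇒n9 (fail-walked)
[31] read 'a'  n9⇒n10  emit P4@[30:31]
[32] read 'b'  n10⇒n11
[33] read 'b'  n11⇒n12  emit P0@[32:33]
[34] read 'a'  n12⇒n13
[35] read 'b'  n13⇒n14  emit P3@[30:35]
[36] read 'c'  n14⇒n9 (fail-walked)
[37] read 'a'  n9⇒n10  emit P4@[36:37]
[38] read 'b'  n10⇒n11
[39] read 'a'  n11⇒n3 (fail-walked)
[40] read 'b'  n3⇒n1 (fail-walked)
[41] read 'b'  n1⇒n2  emit P0@[40:41]
[42] read 'b'  n2⇒n2 (fail-walked)  emit P0@[41:42]

Result: [[6,1],[6,4],[12,1],[12,4],[14,0],[15,2],[20,4],[22,0],[23,2],[28,4],[31,4],[33,0],[35,3],[37,4],[41,0],[42,0]]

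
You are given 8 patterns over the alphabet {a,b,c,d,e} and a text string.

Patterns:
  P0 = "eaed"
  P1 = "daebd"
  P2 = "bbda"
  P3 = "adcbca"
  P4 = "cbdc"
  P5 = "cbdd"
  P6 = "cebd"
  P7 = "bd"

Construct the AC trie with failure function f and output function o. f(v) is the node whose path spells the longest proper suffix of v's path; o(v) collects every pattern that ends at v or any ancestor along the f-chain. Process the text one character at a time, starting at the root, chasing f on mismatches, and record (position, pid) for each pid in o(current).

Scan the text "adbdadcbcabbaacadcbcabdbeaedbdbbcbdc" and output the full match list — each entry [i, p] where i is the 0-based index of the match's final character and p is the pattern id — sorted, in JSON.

Build:
Trie (insert patterns):
  0='ε' goto a→14 b→10 c→20 d→5 e→1
  1='e' goto a→2
  2='ea' goto e→3
  3='eae' goto d→4
  4='eaed' goto ·  [P0 ends]
  5='d' goto a→6
  6='da' goto e→7
  7='dae' goto b→8
  8='daeb' goto d→9
  9='daebd' goto ·  [P1 ends]
  10='b' goto b→11 d→28
  11='bb' goto d→12
  12='bbd' goto a→13
  13='bbda' goto ·  [P2 ends]
  14='a' goto d→15
  15='ad' goto c→16
  16='adc' goto b→17
  17='adcb' goto c→18
  18='adcbc' goto a→19
  19='adcbca' goto ·  [P3 ends]
  20='c' goto b→21 e→25
  21='cb' goto d→22
  22='cbd' goto c→23 d→24
  23='cbdc' goto ·  [P4 ends]
  24='cbdd' goto ·  [P5 ends]
  25='ce' goto b→26
  26='ceb' goto d→27
  27='cebd' goto ·  [P6 ends]
  28='bd' goto ·  [P7 ends]

BFS fail/out derivation:
  n1('e'): parent n0 fail=0; on 'e' 0 → fail=0;  out ∅∪∅=∅
  n5('d'): parent n0 fail=0; on 'd' 0 → fail=0;  out ∅∪∅=∅
  n10('b'): parent n0 fail=0; on 'b' 0 → fail=0;  out ∅∪∅=∅
  n14('a'): parent n0 fail=0; on 'a' 0 → fail=0;  out ∅∪∅=∅
  n20('c'): parent n0 fail=0; on 'c' 0 → fail=0;  out ∅∪∅=∅
  n2('ea'): parent n1 fail=0; on 'a' 0 → fail=14;  out ∅∪∅=∅
  n6('da'): parent n5 fail=0; on 'a' 0 → fail=14;  out ∅∪∅=∅
  n11('bb'): parent n10 fail=0; on 'b' 0 → fail=10;  out ∅∪∅=∅
  n15('ad'): parent n14 fail=0; on 'd' 0 → fail=5;  out ∅∪∅=∅
  n21('cb'): parent n20 fail=0; on 'b' 0 → fail=10;  out ∅∪∅=∅
  n25('ce'): parent n20 fail=0; on 'e' 0 → fail=1;  out ∅∪∅=∅
  n28('bd'): parent n10 fail=0; on 'd' 0 → fail=5;  out {7}∪∅={7}
  n3('eae'): parent n2 fail=14; on 'e' 14→0 → fail=1;  out ∅∪∅=∅
  n7('dae'): parent n6 fail=14; on 'e' 14→0 → fail=1;  out ∅∪∅=∅
  n12('bbd'): parent n11 fail=10; on 'd' 10 → fail=28;  out ∅∪{7}={7}
  n16('adc'): parent n15 fail=5; on 'c' 5→0 → fail=20;  out ∅∪∅=∅
  n22('cbd'): parent n21 fail=10; on 'd' 10 → fail=28;  out ∅∪{7}={7}
  n26('ceb'): parent n25 fail=1; on 'b' 1→0 → fail=10;  out ∅∪∅=∅
  n4('eaed'): parent n3 fail=1; on 'd' 1→0 → fail=5;  out {0}∪∅={0}
  n8('daeb'): parent n7 fail=1; on 'b' 1→0 → fail=10;  out ∅∪∅=∅
  n13('bbda'): parent n12 fail=28; on 'a' 28→5 → fail=6;  out {2}∪∅={2}
  n17('adcb'): parent n16 fail=20; on 'b' 20 → fail=21;  out ∅∪∅=∅
  n23('cbdc'): parent n22 fail=28; on 'c' 28→5→0 → fail=20;  out {4}∪∅={4}
  n24('cbdd'): parent n22 fail=28; on 'd' 28→5→0 → fail=5;  out {5}∪∅={5}
  n27('cebd'): parent n26 fail=10; on 'd' 10 → fail=28;  out {6}∪{7}={6,7}
  n9('daebd'): parent n8 fail=10; on 'd' 10 → fail=28;  out {1}∪{7}={1,7}
  n18('adcbc'): parent n17 fail=21; on 'c' 21→10→0 → fail=20;  out ∅∪∅=∅
  n19('adcbca'): parent n18 fail=20; on 'a' 20→0 → fail=14;  out {3}∪∅={3}

Text stream:
pos 0 'a': at 14
pos 1 'd': at 15
pos 2 'b': at 10 (via fail)
pos 3 'd': at 28  emit P7@[2:3]
pos 4 'a': at 6 (via fail)
pos 5 'd': at 15 (via fail)
pos 6 'c': at 16
pos 7 'b': at 17
pos 8 'c': at 18
pos 9 'a': at 19  emit P3@[4:9]
pos 10 'b': at 10 (via fail)
pos 11 'b': at 11
pos 12 'a': at 14 (via fail)
pos 13 'a': at 14 (via fail)
pos 14 'c': at 20 (via fail)
pos 15 'a': at 14 (via fail)
pos 16 'd': at 15
pos 17 'c': at 16
pos 18 'b': at 17
pos 19 'c': at 18
pos 20 'a': at 19  emit P3@[15:20]
pos 21 'b': at 10 (via fail)
pos 22 'd': at 28  emit P7@[21:22]
pos 23 'b': at 10 (via fail)
pos 24 'e': at 1 (via fail)
pos 25 'a': at 2
pos 26 'e': at 3
pos 27 'd': at 4  emit P0@[24:27]
pos 28 'b': at 10 (via fail)
pos 29 'd': at 28  emit P7@[28:29]
pos 30 'b': at 10 (via fail)
pos 31 'b': at 11
pos 32 'c': at 20 (via fail)
pos 33 'b': at 21
pos 34 'd': at 22  emit P7@[33:34]
pos 35 'c': at 23  emit P4@[32:35]

Result: [[3,7],[9,3],[20,3],[22,7],[27,0],[29,7],[34,7],[35,4]]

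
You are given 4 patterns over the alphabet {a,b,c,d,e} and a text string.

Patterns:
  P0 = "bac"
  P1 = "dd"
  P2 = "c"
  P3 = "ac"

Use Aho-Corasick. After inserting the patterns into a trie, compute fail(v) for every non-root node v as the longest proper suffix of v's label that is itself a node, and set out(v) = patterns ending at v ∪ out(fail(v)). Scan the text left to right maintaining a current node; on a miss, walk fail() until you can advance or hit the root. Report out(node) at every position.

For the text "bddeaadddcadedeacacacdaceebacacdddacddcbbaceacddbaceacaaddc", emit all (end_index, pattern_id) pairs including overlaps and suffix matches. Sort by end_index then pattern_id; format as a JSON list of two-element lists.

Construct AC machine:
Trie nodes:
  0='ε' goto a→7 b→1 c→6 d→4
  1='b' goto a→2
  2='ba' goto c→3
  3='bac' goto ·  ←P0
  4='d' goto d→5
  5='dd' goto ·  ←P1
  6='c' goto ·  ←P2
  7='a' goto c→8
  8='ac' goto ·  ←P3

Failure links (BFS by depth):
  n1('b'): parent n0 fail=0; on 'b' 0 → fail=0;  out ∅∪∅=∅
  n4('d'): parent n0 fail=0; on 'd' 0 → fail=0;  out ∅∪∅=∅
  n6('c'): parent n0 fail=0; on 'c' 0 → fail=0;  out {2}∪∅={2}
  n7('a'): parent n0 fail=0; on 'a' 0 → fail=0;  out ∅∪∅=∅
  n2('ba'): parent n1 fail=0; on 'a' 0 → fail=7;  out ∅∪∅=∅
  n5('dd'): parent n4 fail=0; on 'd' 0 → fail=4;  out {1}∪∅={1}
  n8('ac'): parent n7 fail=0; on 'c' 0 → fail=6;  out {3}∪{2}={2,3}
  n3('bac'): parent n2 fail=7; on 'c' 7 → fail=8;  out {0}∪{2,3}={0,2,3}

Scan:
pos 0 'b': at 1
pos 1 'd': at 4 ·f
pos 2 'd': at 5  → match P1@[1:2]
pos 3 'e': at 0 ·f
pos 4 'a': at 7
pos 5 'a': at 7 ·f
pos 6 'd': at 4 ·f
pos 7 'd': at 5  → match P1@[6:7]
pos 8 'd': at 5 ·f  → match P1@[7:8]
pos 9 'c': at 6 ·f  → match P2@[9:9]
pos 10 'a': at 7 ·f
pos 11 'd': at 4 ·f
pos 12 'e': at 0 ·f
pos 13 'd': at 4
pos 14 'e': at 0 ·f
pos 15 'a': at 7
pos 16 'c': at 8  → match P2@[16:16],P3@[15:16]
pos 17 'a': at 7 ·f
pos 18 'c': at 8  → match P2@[18:18],P3@[17:18]
pos 19 'a': at 7 ·f
pos 20 'c': at 8  → match P2@[20:20],P3@[19:20]
pos 21 'd': at 4 ·f
pos 22 'a': at 7 ·f
pos 23 'c': at 8  → match P2@[23:23],P3@[22:23]
pos 24 'e': at 0 ·f
pos 25 'e': at 0
pos 26 'b': at 1
pos 27 'a': at 2
pos 28 'c': at 3  → match P0@[26:28],P2@[28:28],P3@[27:28]
pos 29 'a': at 7 ·f
pos 30 'c': at 8  → match P2@[30:30],P3@[29:30]
pos 31 'd': at 4 ·f
pos 32 'd': at 5  → match P1@[31:32]
pos 33 'd': at 5 ·f  → match P1@[32:33]
pos 34 'a': at 7 ·f
pos 35 'c': at 8  → match P2@[35:35],P3@[34:35]
pos 36 'd': at 4 ·f
pos 37 'd': at 5  → match P1@[36:37]
pos 38 'c': at 6 ·f  → match P2@[38:38]
pos 39 'b': at 1 ·f
pos 40 'b': at 1 ·f
pos 41 'a': at 2
pos 42 'c': at 3  → match P0@[40:42],P2@[42:42],P3@[41:42]
pos 43 'e': at 0 ·f
pos 44 'a': at 7
pos 45 'c': at 8  → match P2@[45:45],P3@[44:45]
pos 46 'd': at 4 ·f
pos 47 'd': at 5  → match P1@[46:47]
pos 48 'b': at 1 ·f
pos 49 'a': at 2
pos 50 'c': at 3  → match P0@[48:50],P2@[50:50],P3@[49:50]
pos 51 'e': at 0 ·f
pos 52 'a': at 7
pos 53 'c': at 8  → match P2@[53:53],P3@[52:53]
pos 54 'a': at 7 ·f
pos 55 'a': at 7 ·f
pos 56 'd': at 4 ·f
pos 57 'd': at 5  → match P1@[56:57]
pos 58 'c': at 6 ·f  → match P2@[58:58]

All matches (sorted): [[2,1],[7,1],[8,1],[9,2],[16,2],[16,3],[18,2],[18,3],[20,2],[20,3],[23,2],[23,3],[28,0],[28,2],[28,3],[30,2],[30,3],[32,1],[33,1],[35,2],[35,3],[37,1],[38,2],[42,0],[42,2],[42,3],[45,2],[45,3],[47,1],[50,0],[50,2],[50,3],[53,2],[53,3],[57,1],[58,2]]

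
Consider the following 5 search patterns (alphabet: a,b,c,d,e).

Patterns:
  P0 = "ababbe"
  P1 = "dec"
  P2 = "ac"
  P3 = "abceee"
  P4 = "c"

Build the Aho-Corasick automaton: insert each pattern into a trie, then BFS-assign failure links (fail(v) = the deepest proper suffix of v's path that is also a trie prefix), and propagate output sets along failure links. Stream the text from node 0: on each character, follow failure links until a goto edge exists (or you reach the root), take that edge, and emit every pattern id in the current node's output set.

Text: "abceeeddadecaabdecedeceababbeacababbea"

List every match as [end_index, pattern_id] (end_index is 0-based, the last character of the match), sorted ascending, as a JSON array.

Build automaton:
Trie (insert patterns):
  0='ε' goto a→1 c→15 d→7
  1='a' goto b→2 c→10
  2='ab' goto a→3 c→11
  3='aba' goto b→4
  4='abab' goto b→5
  5='ababb' goto e→6
  6='ababbe' goto ·  [P0 ends]
  7='d' goto e→8
  8='de' goto c→9
  9='dec' goto ·  [P1 ends]
  10='ac' goto ·  [P2 ends]
  11='abc' goto e→12
  12='abce' goto e→13
  13='abcee' goto e→14
  14='abceee' goto ·  [P3 ends]
  15='c' goto ·  [P4 ends]

Failure links (BFS by depth):
  fail(1) 'a': from fail(0)=0 chase 'a': 0 ⇒ 0;  out=∅∪out(0)=∅
  fail(7) 'd': from fail(0)=0 chase 'd': 0 ⇒ 0;  out=∅∪out(0)=∅
  fail(15) 'c': from fail(0)=0 chase 'c': 0 ⇒ 0;  out={4}∪out(0)={4}
  fail(2) 'ab': from fail(1)=0 chase 'b': 0 ⇒ 0;  out=∅∪out(0)=∅
  fail(8) 'de': from fail(7)=0 chase 'e': 0 ⇒ 0;  out=∅∪out(0)=∅
  fail(10) 'ac': from fail(1)=0 chase 'c': 0 ⇒ 15;  out={2}∪out(15)={2,4}
  fail(3) 'aba': from fail(2)=0 chase 'a': 0 ⇒ 1;  out=∅∪out(1)=∅
  fail(9) 'dec': from fail(8)=0 chase 'c': 0 ⇒ 15;  out={1}∪out(15)={1,4}
  fail(11) 'abc': from fail(2)=0 chase 'c': 0 ⇒ 15;  out=∅∪out(15)={4}
  fail(4) 'abab': from fail(3)=1 chase 'b': 1 ⇒ 2;  out=∅∪out(2)=∅
  fail(12) 'abce': from fail(11)=15 chase 'e': 15→0 ⇒ 0;  out=∅∪out(0)=∅
  fail(5) 'ababb': from fail(4)=2 chase 'b': 2→0 ⇒ 0;  out=∅∪out(0)=∅
  fail(13) 'abcee': from fail(12)=0 chase 'e': 0 ⇒ 0;  out=∅∪out(0)=∅
  fail(6) 'ababbe': from fail(5)=0 chase 'e': 0 ⇒ 0;  out={0}∪out(0)={0}
  fail(14) 'abceee': from fail(13)=0 chase 'e': 0 ⇒ 0;  out={3}∪out(0)={3}

Run:
pos 0 'a': at 1
pos 1 'b': at 2
pos 2 'c': at 11  ** P4@[2:2]
pos 3 'e': at 12
pos 4 'e': at 13
pos 5 'e': at 14  ** P3@[0:5]
pos 6 'd': at 7 ·f
pos 7 'd': at 7 ·f
pos 8 'a': at 1 ·f
pos 9 'd': at 7 ·f
pos 10 'e': at 8
pos 11 'c': at 9  ** P1@[9:11],P4@[11:11]
pos 12 'a': at 1 ·f
pos 13 'a': at 1 ·f
pos 14 'b': at 2
pos 15 'd': at 7 ·f
pos 16 'e': at 8
pos 17 'c': at 9  ** P1@[15:17],P4@[17:17]
pos 18 'e': at 0 ·f
pos 19 'd': at 7
pos 20 'e': at 8
pos 21 'c': at 9  ** P1@[19:21],P4@[21:21]
pos 22 'e': at 0 ·f
pos 23 'a': at 1
pos 24 'b': at 2
pos 25 'a': at 3
pos 26 'b': at 4
pos 27 'b': at 5
pos 28 'e': at 6  ** P0@[23:28]
pos 29 'a': at 1 ·f
pos 30 'c': at 10  ** P2@[29:30],P4@[30:30]
pos 31 'a': at 1 ·f
pos 32 'b': at 2
pos 33 'a': at 3
pos 34 'b': at 4
pos 35 'b': at 5
pos 36 'e': at 6  ** P0@[31:36]
pos 37 'a': at 1 ·f

Matches: [[2,4],[5,3],[11,1],[11,4],[17,1],[17,4],[21,1],[21,4],[28,0],[30,2],[30,4],[36,0]]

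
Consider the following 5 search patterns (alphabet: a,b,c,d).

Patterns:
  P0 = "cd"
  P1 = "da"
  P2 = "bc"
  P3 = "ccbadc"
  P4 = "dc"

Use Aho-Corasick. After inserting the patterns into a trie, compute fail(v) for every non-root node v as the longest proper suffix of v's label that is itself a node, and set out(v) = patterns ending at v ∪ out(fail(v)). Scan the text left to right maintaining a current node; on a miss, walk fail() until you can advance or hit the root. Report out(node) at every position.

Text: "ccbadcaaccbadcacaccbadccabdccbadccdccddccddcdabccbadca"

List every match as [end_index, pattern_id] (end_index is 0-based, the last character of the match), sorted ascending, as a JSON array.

Build:
Trie nodes:
  n0 'ε': b→5 c→1 d→3
  n1 'c': c→7 d→2
  n2 'cd': ·  [P0 ends]
  n3 'd': a→4 c→12
  n4 'da': ·  [P1 ends]
  n5 'b': c→6
  n6 'bc': ·  [P2 ends]
  n7 'cc': b→8
  n8 'ccb': a→9
  n9 'ccba': d→10
  n10 'ccbad': c→11
  n11 'ccbadc': ·  [P3 ends]
  n12 'dc': ·  [P4 ends]

Failure links (BFS by depth):
  fail(1) 'c': from fail(0)=0 chase 'c': 0 ⇒ 0;  out=∅∪out(0)=∅
  fail(3) 'd': from fail(0)=0 chase 'd': 0 ⇒ 0;  out=∅∪out(0)=∅
  fail(5) 'b': from fail(0)=0 chase 'b': 0 ⇒ 0;  out=∅∪out(0)=∅
  fail(2) 'cd': from fail(1)=0 chase 'd': 0 ⇒ 3;  out={0}∪out(3)={0}
  fail(4) 'da': from fail(3)=0 chase 'a': 0 ⇒ 0;  out={1}∪out(0)={1}
  fail(6) 'bc': from fail(5)=0 chase 'c': 0 ⇒ 1;  out={2}∪out(1)={2}
  fail(7) 'cc': from fail(1)=0 chase 'c': 0 ⇒ 1;  out=∅∪out(1)=∅
  fail(12) 'dc': from fail(3)=0 chase 'c': 0 ⇒ 1;  out={4}∪out(1)={4}
  fail(8) 'ccb': from fail(7)=1 chase 'b': 1→0 ⇒ 5;  out=∅∪out(5)=∅
  fail(9) 'ccba': from fail(8)=5 chase 'a': 5→0 ⇒ 0;  out=∅∪out(0)=∅
  fail(10) 'ccbad': from fail(9)=0 chase 'd': 0 ⇒ 3;  out=∅∪out(3)=∅
  fail(11) 'ccbadc': from fail(10)=3 chase 'c': 3 ⇒ 12;  out={3}∪out(12)={3,4}

Scan:
[0] read 'c'  n0⇒n1
[1] read 'c'  n1⇒n7
[2] read 'b'  n7⇒n8
[3] read 'a'  n8⇒n9
[4] read 'd'  n9⇒n10
[5] read 'c'  n10⇒n11  emit P3@[0:5],P4@[4:5]
[6] read 'a'  n11⇒n0 (via fail)
[7] read 'a'  n0⇒n0
[8] read 'c'  n0⇒n1
[9] read 'c'  n1⇒n7
[10] read 'b'  n7⇒n8
[11] read 'a'  n8⇒n9
[12] read 'd'  n9⇒n10
[13] read 'c'  n10⇒n11  emit P3@[8:13],P4@[12:13]
[14] read 'a'  n11⇒n0 (via fail)
[15] read 'c'  n0⇒n1
[16] read 'a'  n1⇒n0 (via fail)
[17] read 'c'  n0⇒n1
[18] read 'c'  n1⇒n7
[19] read 'b'  n7⇒n8
[20] read 'a'  n8⇒n9
[21] read 'd'  n9⇒n10
[22] read 'c'  n10⇒n11  emit P3@[17:22],P4@[21:22]
[23] read 'c'  n11⇒n7 (via fail)
[24] read 'a'  n7⇒n0 (via fail)
[25] read 'b'  n0⇒n5
[26] read 'd'  n5⇒n3 (via fail)
[27] read 'c'  n3⇒n12  emit P4@[26:27]
[28] read 'c'  n12⇒n7 (via fail)
[29] read 'b'  n7⇒n8
[30] read 'a'  n8⇒n9
[31] read 'd'  n9⇒n10
[32] read 'c'  n10⇒n11  emit P3@[27:32],P4@[31:32]
[33] read 'c'  n11⇒n7 (via fail)
[34] read 'd'  n7⇒n2 (via fail)  emit P0@[33:34]
[35] read 'c'  n2⇒n12 (via fail)  emit P4@[34:35]
[36] read 'c'  n12⇒n7 (via fail)
[37] read 'd'  n7⇒n2 (via fail)  emit P0@[36:37]
[38] read 'd'  n2⇒n3 (via fail)
[39] read 'c'  n3⇒n12  emit P4@[38:39]
[40] read 'c'  n12⇒n7 (via fail)
[41] read 'd'  n7⇒n2 (via fail)  emit P0@[40:41]
[42] read 'd'  n2⇒n3 (via fail)
[43] read 'c'  n3⇒n12  emit P4@[42:43]
[44] read 'd'  n12⇒n2 (via fail)  emit P0@[43:44]
[45] read 'a'  n2⇒n4 (via fail)  emit P1@[44:45]
[46] read 'b'  n4⇒n5 (via fail)
[47] read 'c'  n5⇒n6  emit P2@[46:47]
[48] read 'c'  n6⇒n7 (via fail)
[49] read 'b'  n7⇒n8
[50] read 'a'  n8⇒n9
[51] read 'd'  n9⇒n10
[52] read 'c'  n10⇒n11  emit P3@[47:52],P4@[51:52]
[53] read 'a'  n11⇒n0 (via fail)

All matches (sorted): [[5,3],[5,4],[13,3],[13,4],[22,3],[22,4],[27,4],[32,3],[32,4],[34,0],[35,4],[37,0],[39,4],[41,0],[43,4],[44,0],[45,1],[47,2],[52,3],[52,4]]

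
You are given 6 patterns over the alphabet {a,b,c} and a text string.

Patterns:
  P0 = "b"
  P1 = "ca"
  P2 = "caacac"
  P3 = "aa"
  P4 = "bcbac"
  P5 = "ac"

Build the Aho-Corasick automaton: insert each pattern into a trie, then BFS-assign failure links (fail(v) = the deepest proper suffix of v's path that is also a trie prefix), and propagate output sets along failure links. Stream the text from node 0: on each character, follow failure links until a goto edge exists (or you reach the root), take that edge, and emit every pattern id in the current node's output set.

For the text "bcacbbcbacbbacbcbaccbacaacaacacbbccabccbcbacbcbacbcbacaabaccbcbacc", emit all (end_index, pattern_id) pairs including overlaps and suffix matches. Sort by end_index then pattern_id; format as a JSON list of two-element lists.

Construct AC machine:
Trie nodes:
  n0 'ε': a→8 b→1 c→2
  n1 'b': c→10  [P0 ends]
  n2 'c': a→3
  n3 'ca': a→4  [P1 ends]
  n4 'caa': c→5
  n5 'caac': a→6
  n6 'caaca': c→7
  n7 'caacac': ·  [P2 ends]
  n8 'a': a→9 c→14
  n9 'aa': ·  [P3 ends]
  n10 'bc': b→11
  n11 'bcb': a→12
  n12 'bcba': c→13
  n13 'bcbac': ·  [P4 ends]
  n14 'ac': ·  [P5 ends]

BFS fail/out derivation:
  n1('b'): parent n0 fail=0; on 'b' 0 → fail=0;  out {0}∪∅={0}
  n2('c'): parent n0 fail=0; on 'c' 0 → fail=0;  out ∅∪∅=∅
  n8('a'): parent n0 fail=0; on 'a' 0 → fail=0;  out ∅∪∅=∅
  n3('ca'): parent n2 fail=0; on 'a' 0 → fail=8;  out {1}∪∅={1}
  n9('aa'): parent n8 fail=0; on 'a' 0 → fail=8;  out {3}∪∅={3}
  n10('bc'): parent n1 fail=0; on 'c' 0 → fail=2;  out ∅∪∅=∅
  n14('ac'): parent n8 fail=0; on 'c' 0 → fail=2;  out {5}∪∅={5}
  n4('caa'): parent n3 fail=8; on 'a' 8 → fail=9;  out ∅∪{3}={3}
  n11('bcb'): parent n10 fail=2; on 'b' 2→0 → fail=1;  out ∅∪{0}={0}
  n5('caac'): parent n4 fail=9; on 'c' 9→8 → fail=14;  out ∅∪{5}={5}
  n12('bcba'): parent n11 fail=1; on 'a' 1→0 → fail=8;  out ∅∪∅=∅
  n6('caaca'): parent n5 fail=14; on 'a' 14→2 → fail=3;  out ∅∪{1}={1}
  n13('bcbac'): parent n12 fail=8; on 'c' 8 → fail=14;  out {4}∪{5}={4,5}
  n7('caacac'): parent n6 fail=3; on 'c' 3→8 → fail=14;  out {2}∪{5}={2,5}

Run:
i=0 'b': node 0→1  ** P0@[0:0]
i=1 'c': node 1→10
i=2 'a': node 10→3 ·f  ** P1@[1:2]
i=3 'c': node 3→14 ·f  ** P5@[2:3]
i=4 'b': node 14→1 ·f  ** P0@[4:4]
i=5 'b': node 1→1 ·f  ** P0@[5:5]
i=6 'c': node 1→10
i=7 'b': node 10→11  ** P0@[7:7]
i=8 'a': node 11→12
i=9 'c': node 12→13  ** P4@[5:9],P5@[8:9]
i=10 'b': node 13→1 ·f  ** P0@[10:10]
i=11 'b': node 1→1 ·f  ** P0@[11:11]
i=12 'a': node 1→8 ·f
i=13 'c': node 8→14  ** P5@[12:13]
i=14 'b': node 14→1 ·f  ** P0@[14:14]
i=15 'c': node 1→10
i=16 'b': node 10→11  ** P0@[16:16]
i=17 'a': node 11→12
i=18 'c': node 12→13  ** P4@[14:18],P5@[17:18]
i=19 'c': node 13→2 ·f
i=20 'b': node 2→1 ·f  ** P0@[20:20]
i=21 'a': node 1→8 ·f
i=22 'c': node 8→14  ** P5@[21:22]
i=23 'a': node 14→3 ·f  ** P1@[22:23]
i=24 'a': node 3→4  ** P3@[23:24]
i=25 'c': node 4→5  ** P5@[24:25]
i=26 'a': node 5→6  ** P1@[25:26]
i=27 'a': node 6→4 ·f  ** P3@[26:27]
i=28 'c': node 4→5  ** P5@[27:28]
i=29 'a': node 5→6  ** P1@[28:29]
i=30 'c': node 6→7  ** P2@[25:30],P5@[29:30]
i=31 'b': node 7→1 ·f  ** P0@[31:31]
i=32 'b': node 1→1 ·f  ** P0@[32:32]
i=33 'c': node 1→10
i=34 'c': node 10→2 ·f
i=35 'a': node 2→3  ** P1@[34:35]
i=36 'b': node 3→1 ·f  ** P0@[36:36]
i=37 'c': node 1→10
i=38 'c': node 10→2 ·f
i=39 'b': node 2→1 ·f  ** P0@[39:39]
i=40 'c': node 1→10
i=41 'b': node 10→11  ** P0@[41:41]
i=42 'a': node 11→12
i=43 'c': node 12→13  ** P4@[39:43],P5@[42:43]
i=44 'b': node 13→1 ·f  ** P0@[44:44]
i=45 'c': node 1→10
i=46 'b': node 10→11  ** P0@[46:46]
i=47 'a': node 11→12
i=48 'c': node 12→13  ** P4@[44:48],P5@[47:48]
i=49 'b': node 13→1 ·f  ** P0@[49:49]
i=50 'c': node 1→10
i=51 'b': node 10→11  ** P0@[51:51]
i=52 'a': node 11→12
i=53 'c': node 12→13  ** P4@[49:53],P5@[52:53]
i=54 'a': node 13→3 ·f  ** P1@[53:54]
i=55 'a': node 3→4  ** P3@[54:55]
i=56 'b': node 4→1 ·f  ** P0@[56:56]
i=57 'a': node 1→8 ·f
i=58 'c': node 8→14  ** P5@[57:58]
i=59 'c': node 14→2 ·f
i=60 'b': node 2→1 ·f  ** P0@[60:60]
i=61 'c': node 1→10
i=62 'b': node 10→11  ** P0@[62:62]
i=63 'a': node 11→12
i=64 'c': node 12→13  ** P4@[60:64],P5@[63:64]
i=65 'c': node 13→2 ·f

Matches: [[0,0],[2,1],[3,5],[4,0],[5,0],[7,0],[9,4],[9,5],[10,0],[11,0],[13,5],[14,0],[16,0],[18,4],[18,5],[20,0],[22,5],[23,1],[24,3],[25,5],[26,1],[27,3],[28,5],[29,1],[30,2],[30,5],[31,0],[32,0],[35,1],[36,0],[39,0],[41,0],[43,4],[43,5],[44,0],[46,0],[48,4],[48,5],[49,0],[51,0],[53,4],[53,5],[54,1],[55,3],[56,0],[58,5],[60,0],[62,0],[64,4],[64,5]]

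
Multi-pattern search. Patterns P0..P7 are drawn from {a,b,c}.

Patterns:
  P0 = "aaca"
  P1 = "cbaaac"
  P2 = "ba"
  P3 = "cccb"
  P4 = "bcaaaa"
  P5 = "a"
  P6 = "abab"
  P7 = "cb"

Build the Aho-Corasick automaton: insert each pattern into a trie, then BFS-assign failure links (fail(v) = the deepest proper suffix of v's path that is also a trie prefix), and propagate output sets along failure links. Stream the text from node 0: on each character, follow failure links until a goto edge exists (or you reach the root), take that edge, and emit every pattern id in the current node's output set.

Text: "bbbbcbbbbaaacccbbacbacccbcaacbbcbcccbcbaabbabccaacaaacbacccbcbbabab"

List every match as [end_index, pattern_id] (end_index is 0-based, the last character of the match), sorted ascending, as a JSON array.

Construct AC machine:
Trie nodes:
  n0 'ε': a→1 b→11 c→5
  n1 'a': a→2 b→21  [P5 ends]
  n2 'aa': c→3
  n3 'aac': a→4
  n4 'aaca': ·  [P0 ends]
  n5 'c': b→6 c→13
  n6 'cb': a→7  [P7 ends]
  n7 'cba': a→8
  n8 'cbaa': a→9
  n9 'cbaaa': c→10
  n10 'cbaaac': ·  [P1 ends]
  n11 'b': a→12 c→16
  n12 'ba': ·  [P2 ends]
  n13 'cc': c→14
  n14 'ccc': b→15
  n15 'cccb': ·  [P3 ends]
  n16 'bc': a→17
  n17 'bca': a→18
  n18 'bcaa': a→19
  n19 'bcaaa': a→20
  n20 'bcaaaa': ·  [P4 ends]
  n21 'ab': a→22
  n22 'aba': b→23
  n23 'abab': ·  [P6 ends]

BFS fail/out derivation:
  fail(1) 'a': from fail(0)=0 chase 'a': 0 ⇒ 0;  out={5}∪out(0)={5}
  fail(5) 'c': from fail(0)=0 chase 'c': 0 ⇒ 0;  out=∅∪out(0)=∅
  fail(11) 'b': from fail(0)=0 chase 'b': 0 ⇒ 0;  out=∅∪out(0)=∅
  fail(2) 'aa': from fail(1)=0 chase 'a': 0 ⇒ 1;  out=∅∪out(1)={5}
  fail(6) 'cb': from fail(5)=0 chase 'b': 0 ⇒ 11;  out={7}∪out(11)={7}
  fail(12) 'ba': from fail(11)=0 chase 'a': 0 ⇒ 1;  out={2}∪out(1)={2,5}
  fail(13) 'cc': from fail(5)=0 chase 'c': 0 ⇒ 5;  out=∅∪out(5)=∅
  fail(16) 'bc': from fail(11)=0 chase 'c': 0 ⇒ 5;  out=∅∪out(5)=∅
  fail(21) 'ab': from fail(1)=0 chase 'b': 0 ⇒ 11;  out=∅∪out(11)=∅
  fail(3) 'aac': from fail(2)=1 chase 'c': 1→0 ⇒ 5;  out=∅∪out(5)=∅
  fail(7) 'cba': from fail(6)=11 chase 'a': 11 ⇒ 12;  out=∅∪out(12)={2,5}
  fail(14) 'ccc': from fail(13)=5 chase 'c': 5 ⇒ 13;  out=∅∪out(13)=∅
  fail(17) 'bca': from fail(16)=5 chase 'a': 5→0 ⇒ 1;  out=∅∪out(1)={5}
  fail(22) 'aba': from fail(21)=11 chase 'a': 11 ⇒ 12;  out=∅∪out(12)={2,5}
  fail(4) 'aaca': from fail(3)=5 chase 'a': 5→0 ⇒ 1;  out={0}∪out(1)={0,5}
  fail(8) 'cbaa': from fail(7)=12 chase 'a': 12→1 ⇒ 2;  out=∅∪out(2)={5}
  fail(15) 'cccb': from fail(14)=13 chase 'b': 13→5 ⇒ 6;  out={3}∪out(6)={3,7}
  fail(18) 'bcaa': from fail(17)=1 chase 'a': 1 ⇒ 2;  out=∅∪out(2)={5}
  fail(23) 'abab': from fail(22)=12 chase 'b': 12→1 ⇒ 21;  out={6}∪out(21)={6}
  fail(9) 'cbaaa': from fail(8)=2 chase 'a': 2→1 ⇒ 2;  out=∅∪out(2)={5}
  fail(19) 'bcaaa': from fail(18)=2 chase 'a': 2→1 ⇒ 2;  out=∅∪out(2)={5}
  fail(10) 'cbaaac': from fail(9)=2 chase 'c': 2 ⇒ 3;  out={1}∪out(3)={1}
  fail(20) 'bcaaaa': from fail(19)=2 chase 'a': 2→1 ⇒ 2;  out={4}∪out(2)={4,5}

Scan:
[0] read 'b'  n0⇒n11
[1] read 'b'  n11⇒n11 ·f
[2] read 'b'  n11⇒n11 ·f
[3] read 'b'  n11⇒n11 ·f
[4] read 'c'  n11⇒n16
[5] read 'b'  n16⇒n6 ·f  emit P7@[4:5]
[6] read 'b'  n6⇒n11 ·f
[7] read 'b'  n11⇒n11 ·f
[8] read 'b'  n11⇒n11 ·f
[9] read 'a'  n11⇒n12  emit P2@[8:9],P5@[9:9]
[10] read 'a'  n12⇒n2 ·f  emit P5@[10:10]
[11] read 'a'  n2⇒n2 ·f  emit P5@[11:11]
[12] read 'c'  n2⇒n3
[13] read 'c'  n3⇒n13 ·f
[14] read 'c'  n13⇒n14
[15] read 'b'  n14⇒n15  emit P3@[12:15],P7@[14:15]
[16] read 'b'  n15⇒n11 ·f
[17] read 'a'  n11⇒n12  emit P2@[16:17],P5@[17:17]
[18] read 'c'  n12⇒n5 ·f
[19] read 'b'  n5⇒n6  emit P7@[18:19]
[20] read 'a'  n6⇒n7  emit P2@[19:20],P5@[20:20]
[21] read 'c'  n7⇒n5 ·f
[22] read 'c'  n5⇒n13
[23] read 'c'  n13⇒n14
[24] read 'b'  n14⇒n15  emit P3@[21:24],P7@[23:24]
[25] read 'c'  n15⇒n16 ·f
[26] read 'a'  n16⇒n17  emit P5@[26:26]
[27] read 'a'  n17⇒n18  emit P5@[27:27]
[28] read 'c'  n18⇒n3 ·f
[29] read 'b'  n3⇒n6 ·f  emit P7@[28:29]
[30] read 'b'  n6⇒n11 ·f
[31] read 'c'  n11⇒n16
[32] read 'b'  n16⇒n6 ·f  emit P7@[31:32]
[33] read 'c'  n6⇒n16 ·f
[34] read 'c'  n16⇒n13 ·f
[35] read 'c'  n13⇒n14
[36] read 'b'  n14⇒n15  emit P3@[33:36],P7@[35:36]
[37] read 'c'  n15⇒n16 ·f
[38] read 'b'  n16⇒n6 ·f  emit P7@[37:38]
[39] read 'a'  n6⇒n7  emit P2@[38:39],P5@[39:39]
[40] read 'a'  n7⇒n8  emit P5@[40:40]
[41] read 'b'  n8⇒n21 ·f
[42] read 'b'  n21⇒n11 ·f
[43] read 'a'  n11⇒n12  emit P2@[42:43],P5@[43:43]
[44] read 'b'  n12⇒n21 ·f
[45] read 'c'  n21⇒n16 ·f
[46] read 'c'  n16⇒n13 ·f
[47] read 'a'  n13⇒n1 ·f  emit P5@[47:47]
[48] read 'a'  n1⇒n2  emit P5@[48:48]
[49] read 'c'  n2⇒n3
[50] read 'a'  n3⇒n4  emit P0@[47:50],P5@[50:50]
[51] read 'a'  n4⇒n2 ·f  emit P5@[51:51]
[52] read 'a'  n2⇒n2 ·f  emit P5@[52:52]
[53] read 'c'  n2⇒n3
[54] read 'b'  n3⇒n6 ·f  emit P7@[53:54]
[55] read 'a'  n6⇒n7  emit P2@[54:55],P5@[55:55]
[56] read 'c'  n7⇒n5 ·f
[57] read 'c'  n5⇒n13
[58] read 'c'  n13⇒n14
[59] read 'b'  n14⇒n15  emit P3@[56:59],P7@[58:59]
[60] read 'c'  n15⇒n16 ·f
[61] read 'b'  n16⇒n6 ·f  emit P7@[60:61]
[62] read 'b'  n6⇒n11 ·f
[63] read 'a'  n11⇒n12  emit P2@[62:63],P5@[63:63]
[64] read 'b'  n12⇒n21 ·f
[65] read 'a'  n21⇒n22  emit P2@[64:65],P5@[65:65]
[66] read 'b'  n22⇒n23  emit P6@[63:66]

Result: [[5,7],[9,2],[9,5],[10,5],[11,5],[15,3],[15,7],[17,2],[17,5],[19,7],[20,2],[20,5],[24,3],[24,7],[26,5],[27,5],[29,7],[32,7],[36,3],[36,7],[38,7],[39,2],[39,5],[40,5],[43,2],[43,5],[47,5],[48,5],[50,0],[50,5],[51,5],[52,5],[54,7],[55,2],[55,5],[59,3],[59,7],[61,7],[63,2],[63,5],[65,2],[65,5],[66,6]]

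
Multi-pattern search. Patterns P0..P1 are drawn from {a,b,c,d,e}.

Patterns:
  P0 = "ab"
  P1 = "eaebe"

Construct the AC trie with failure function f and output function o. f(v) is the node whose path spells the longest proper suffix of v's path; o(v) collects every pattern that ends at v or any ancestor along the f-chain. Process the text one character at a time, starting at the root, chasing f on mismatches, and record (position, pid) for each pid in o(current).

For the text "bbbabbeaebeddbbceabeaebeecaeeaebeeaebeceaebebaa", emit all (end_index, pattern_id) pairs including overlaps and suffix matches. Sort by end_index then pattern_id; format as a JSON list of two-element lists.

Build automaton:
Trie nodes:
  n0 'ε': a→1 e→3
  n1 'a': b→2
  n2 'ab': ·  [P0 ends]
  n3 'e': a→4
  n4 'ea': e→5
  n5 'eae': b→6
  n6 'eaeb': e→7
  n7 'eaebe': ·  [P1 ends]

Failure links (BFS by depth):
  fail(1) 'a': from fail(0)=0 chase 'a': 0 ⇒ 0;  out=∅∪out(0)=∅
  fail(3) 'e': from fail(0)=0 chase 'e': 0 ⇒ 0;  out=∅∪out(0)=∅
  fail(2) 'ab': from fail(1)=0 chase 'b': 0 ⇒ 0;  out={0}∪out(0)={0}
  fail(4) 'ea': from fail(3)=0 chase 'a': 0 ⇒ 1;  out=∅∪out(1)=∅
  fail(5) 'eae': from fail(4)=1 chase 'e': 1→0 ⇒ 3;  out=∅∪out(3)=∅
  fail(6) 'eaeb': from fail(5)=3 chase 'b': 3→0 ⇒ 0;  out=∅∪out(0)=∅
  fail(7) 'eaebe': from fail(6)=0 chase 'e': 0 ⇒ 3;  out={1}∪out(3)={1}

Run:
[0] read 'b'  n0⇒n0
[1] read 'b'  n0⇒n0
[2] read 'b'  n0⇒n0
[3] read 'a'  n0⇒n1
[4] read 'b'  n1⇒n2  emit P0@[3:4]
[5] read 'b'  n2⇒n0 (via fail)
[6] read 'e'  n0⇒n3
[7] read 'a'  n3⇒n4
[8] read 'e'  n4⇒n5
[9] read 'b'  n5⇒n6
[10] read 'e'  n6⇒n7  emit P1@[6:10]
[11] read 'd'  n7⇒n0 (via fail)
[12] read 'd'  n0⇒n0
[13] read 'b'  n0⇒n0
[14] read 'b'  n0⇒n0
[15] read 'c'  n0⇒n0
[16] read 'e'  n0⇒n3
[17] read 'a'  n3⇒n4
[18] read 'b'  n4⇒n2 (via fail)  emit P0@[17:18]
[19] read 'e'  n2⇒n3 (via fail)
[20] read 'a'  n3⇒n4
[21] read 'e'  n4⇒n5
[22] read 'b'  n5⇒n6
[23] read 'e'  n6⇒n7  emit P1@[19:23]
[24] read 'e'  n7⇒n3 (via fail)
[25] read 'c'  n3⇒n0 (via fail)
[26] read 'a'  n0⇒n1
[27] read 'e'  n1⇒n3 (via fail)
[28] read 'e'  n3⇒n3 (via fail)
[29] read 'a'  n3⇒n4
[30] read 'e'  n4⇒n5
[31] read 'b'  n5⇒n6
[32] read 'e'  n6⇒n7  emit P1@[28:32]
[33] read 'e'  n7⇒n3 (via fail)
[34] read 'a'  n3⇒n4
[35] read 'e'  n4⇒n5
[36] read 'b'  n5⇒n6
[37] read 'e'  n6⇒n7  emit P1@[33:37]
[38] read 'c'  n7⇒n0 (via fail)
[39] read 'e'  n0⇒n3
[40] read 'a'  n3⇒n4
[41] read 'e'  n4⇒n5
[42] read 'b'  n5⇒n6
[43] read 'e'  n6⇒n7  emit P1@[39:43]
[44] read 'b'  n7⇒n0 (via fail)
[45] read 'a'  n0⇒n1
[46] read 'a'  n1⇒n1 (via fail)

Result: [[4,0],[10,1],[18,0],[23,1],[32,1],[37,1],[43,1]]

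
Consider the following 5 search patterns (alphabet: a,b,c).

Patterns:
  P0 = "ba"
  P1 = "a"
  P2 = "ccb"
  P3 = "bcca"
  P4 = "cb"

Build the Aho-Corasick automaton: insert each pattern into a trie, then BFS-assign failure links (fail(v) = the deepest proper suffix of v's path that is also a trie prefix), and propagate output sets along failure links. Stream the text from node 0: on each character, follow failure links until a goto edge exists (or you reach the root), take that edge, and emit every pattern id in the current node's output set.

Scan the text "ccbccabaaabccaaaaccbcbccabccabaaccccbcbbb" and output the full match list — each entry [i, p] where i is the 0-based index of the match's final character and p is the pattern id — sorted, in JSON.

Build:
Trie nodes:
  n0 'ε': a→3 b→1 c→4
  n1 'b': a→2 c→7
  n2 'ba': ·  ←P0
  n3 'a': ·  ←P1
  n4 'c': b→10 c→5
  n5 'cc': b→6
  n6 'ccb': ·  ←P2
  n7 'bc': c→8
  n8 'bcc': a→9
  n9 'bcca': ·  ←P3
  n10 'cb': ·  ←P4

BFS fail/out derivation:
  n1('b'): parent n0 fail=0; on 'b' 0 → fail=0;  out ∅∪∅=∅
  n3('a'): parent n0 fail=0; on 'a' 0 → fail=0;  out {1}∪∅={1}
  n4('c'): parent n0 fail=0; on 'c' 0 → fail=0;  out ∅∪∅=∅
  n2('ba'): parent n1 fail=0; on 'a' 0 → fail=3;  out {0}∪{1}={0,1}
  n5('cc'): parent n4 fail=0; on 'c' 0 → fail=4;  out ∅∪∅=∅
  n7('bc'): parent n1 fail=0; on 'c' 0 → fail=4;  out ∅∪∅=∅
  n10('cb'): parent n4 fail=0; on 'b' 0 → fail=1;  out {4}∪∅={4}
  n6('ccb'): parent n5 fail=4; on 'b' 4 → fail=10;  out {2}∪{4}={2,4}
  n8('bcc'): parent n7 fail=4; on 'c' 4 → fail=5;  out ∅∪∅=∅
  n9('bcca'): parent n8 fail=5; on 'a' 5→4→0 → fail=3;  out {3}∪{1}={1,3}

Scan:
[0] read 'c'  n0⇒n4
[1] read 'c'  n4⇒n5
[2] read 'b'  n5⇒n6  → match P2@[0:2],P4@[1:2]
[3] read 'c'  n6⇒n7 ·f
[4] read 'c'  n7⇒n8
[5] read 'a'  n8⇒n9  → match P1@[5:5],P3@[2:5]
[6] read 'b'  n9⇒n1 ·f
[7] read 'a'  n1⇒n2  → match P0@[6:7],P1@[7:7]
[8] read 'a'  n2⇒n3 ·f  → match P1@[8:8]
[9] read 'a'  n3⇒n3 ·f  → match P1@[9:9]
[10] read 'b'  n3⇒n1 ·f
[11] read 'c'  n1⇒n7
[12] read 'c'  n7⇒n8
[13] read 'a'  n8⇒n9  → match P1@[13:13],P3@[10:13]
[14] read 'a'  n9⇒n3 ·f  → match P1@[14:14]
[15] read 'a'  n3⇒n3 ·f  → match P1@[15:15]
[16] read 'a'  n3⇒n3 ·f  → match P1@[16:16]
[17] read 'c'  n3⇒n4 ·f
[18] read 'c'  n4⇒n5
[19] read 'b'  n5⇒n6  → match P2@[17:19],P4@[18:19]
[20] read 'c'  n6⇒n7 ·f
[21] read 'b'  n7⇒n10 ·f  → match P4@[20:21]
[22] read 'c'  n10⇒n7 ·f
[23] read 'c'  n7⇒n8
[24] read 'a'  n8⇒n9  → match P1@[24:24],P3@[21:24]
[25] read 'b'  n9⇒n1 ·f
[26] read 'c'  n1⇒n7
[27] read 'c'  n7⇒n8
[28] read 'a'  n8⇒n9  → match P1@[28:28],P3@[25:28]
[29] read 'b'  n9⇒n1 ·f
[30] read 'a'  n1⇒n2  → match P0@[29:30],P1@[30:30]
[31] read 'a'  n2⇒n3 ·f  → match P1@[31:31]
[32] read 'c'  n3⇒n4 ·f
[33] read 'c'  n4⇒n5
[34] read 'c'  n5⇒n5 ·f
[35] read 'c'  n5⇒n5 ·f
[36] read 'b'  n5⇒n6  → match P2@[34:36],P4@[35:36]
[37] read 'c'  n6⇒n7 ·f
[38] read 'b'  n7⇒n10 ·f  → match P4@[37:38]
[39] read 'b'  n10⇒n1 ·f
[40] read 'b'  n1⇒n1 ·f

All matches (sorted): [[2,2],[2,4],[5,1],[5,3],[7,0],[7,1],[8,1],[9,1],[13,1],[13,3],[14,1],[15,1],[16,1],[19,2],[19,4],[21,4],[24,1],[24,3],[28,1],[28,3],[30,0],[30,1],[31,1],[36,2],[36,4],[38,4]]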